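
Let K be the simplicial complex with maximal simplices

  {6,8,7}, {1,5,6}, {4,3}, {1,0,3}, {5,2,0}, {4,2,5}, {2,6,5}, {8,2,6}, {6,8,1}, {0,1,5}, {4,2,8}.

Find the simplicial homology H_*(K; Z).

H_0 ≅ Z,  H_1 ≅ Z,  H_2 = 0.

Order the vertices as 0 < 1 < 2 < 3 < 4 < 5 < 6 < 7 < 8. Listing each simplex with vertices in this order, K has dimension 2 with simplices:

  0-simplices (9): [0], [1], [2], [3], [4], [5], [6], [7], [8]
  1-simplices (19): [0,1], [0,2], [0,3], [0,5], [1,3], [1,5], [1,6], [1,8], [2,4], [2,5], [2,6], [2,8], [3,4], [4,5], [4,8], [5,6], [6,7], [6,8], [7,8]
  2-simplices (10): [0,1,3], [0,1,5], [0,2,5], [1,5,6], [1,6,8], [2,4,5], [2,4,8], [2,5,6], [2,6,8], [6,7,8]

giving chain groups C_0 ≅ Z^9, C_1 ≅ Z^19, C_2 ≅ Z^10.

The boundary map ∂_1: C_1 → C_0 is given by ∂[p,q] = [q] − [p].
This gives a 9×19 integer matrix of rank 8; reducing to Smith normal form yields diagonal entries (1,1,1,1,1,1,1,1).

The boundary map ∂_2: C_2 → C_1 sends each 2-simplex [p,q,r] to [q,r] − [p,r] + [p,q]. For instance
  ∂[2,5,6] = [5,6] − [2,6] + [2,5],
  ∂[2,6,8] = [6,8] − [2,8] + [2,6].
As a 19×10 matrix over Z this has rank 10, with invariant factors (1,1,1,1,1,1,1,1,1,1).

Computing H_k = (kernel of ∂_k) / (image of ∂_{k+1}):

  H_0: rank C_0 − rank ∂_1 = 9 − 8 = 1, and the invariant factors of ∂_1 are all 1, so H_0 = Z.
  H_1: rank ker ∂_1 − rank ∂_2 = (19 − 8) − 10 = 1, and the invariant factors of ∂_2 are all 1, so H_1 = Z.
  H_2: rank ker ∂_2 − rank ∂_3 = (10 − 10) − 0 = 0, and there is no ∂_3, so H_2 = 0.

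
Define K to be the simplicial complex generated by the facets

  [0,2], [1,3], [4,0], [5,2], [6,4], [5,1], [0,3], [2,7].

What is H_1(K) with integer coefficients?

Fix the vertex order 0 < 1 < 2 < 3 < 4 < 5 < 6 < 7 and write every simplex with vertices in increasing order. Then dim K = 1 and the simplices of K are:

  0-simplices (8): [0], [1], [2], [3], [4], [5], [6], [7]
  1-simplices (8): [0,2], [0,3], [0,4], [1,3], [1,5], [2,5], [2,7], [4,6]

giving chain groups C_0 ≅ Z^8, C_1 ≅ Z^8.

∂_1: C_1 → C_0 sends each edge [p,q] (with p < q) to q − p. For instance
  ∂[2,7] = [7] − [2].
This gives a 8×8 integer matrix of rank 7; reducing to Smith normal form yields diagonal entries (1,1,1,1,1,1,1).

From H_k ≅ ker(∂_k) / im(∂_{k+1}) we obtain:

  H_1: rank ker ∂_1 − rank ∂_2 = (8 − 7) − 0 = 1, and there is no ∂_2, so H_1 = Z.

H_1 ≅ Z.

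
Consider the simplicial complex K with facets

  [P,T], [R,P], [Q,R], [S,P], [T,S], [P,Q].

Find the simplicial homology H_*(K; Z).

H_0 = Z,  H_1 = Z^2.

Take the total order P < Q < R < S < T on the vertex set. Then K (dimension 1) consists of the simplices:

  0-simplices (5): P, Q, R, S, T
  1-simplices (6): PQ, PR, PS, PT, QR, ST

Hence C_0 ≅ Z^5, C_1 ≅ Z^6.

Boundary ∂_1: C_1 → C_0 is given by ∂[p,q] = [q] − [p]. For instance
  ∂PT = T − P.
The resulting 5×6 matrix has rank 4, and its Smith normal form has invariant factors (1,1,1,1).

Reading off H_k = ker ∂_k / im ∂_{k+1}:

  H_0: rank C_0 − rank ∂_1 = 5 − 4 = 1, and the invariant factors of ∂_1 are all 1, so H_0 = Z.
  H_1: rank ker ∂_1 − rank ∂_2 = (6 − 4) − 0 = 2, and there is no ∂_2, so H_1 = Z^2.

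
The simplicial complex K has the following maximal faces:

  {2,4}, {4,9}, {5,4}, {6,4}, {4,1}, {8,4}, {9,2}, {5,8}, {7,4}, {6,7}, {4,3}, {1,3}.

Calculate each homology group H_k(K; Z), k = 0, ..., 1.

Order the vertices as 1 < 2 < 3 < 4 < 5 < 6 < 7 < 8 < 9. Listing each simplex with vertices in this order, K has dimension 1 with simplices:

  0-simplices (9): [1], [2], [3], [4], [5], [6], [7], [8], [9]
  1-simplices (12): [1,3], [1,4], [2,4], [2,9], [3,4], [4,5], [4,6], [4,7], [4,8], [4,9], [5,8], [6,7]

so the chain groups are C_0 ≅ Z^9, C_1 ≅ Z^12.

Boundary ∂_1: C_1 → C_0 is given by ∂[p,q] = [q] − [p]. For instance
  ∂[4,9] = [9] − [4].
As a 9×12 matrix over Z this has rank 8, with invariant factors (1,1,1,1,1,1,1,1).

Computing H_k = (kernel of ∂_k) / (image of ∂_{k+1}):

  H_0: rank C_0 − rank ∂_1 = 9 − 8 = 1, and the invariant factors of ∂_1 are all 1, so H_0 = Z.
  H_1: rank ker ∂_1 − rank ∂_2 = (12 − 8) − 0 = 4, and there is no ∂_2, so H_1 = Z^4.

As a check, the Euler characteristic is 9 − 12 = -3, which agrees with 1 − 4 = -3.

H_0 = Z,  H_1 = Z^4.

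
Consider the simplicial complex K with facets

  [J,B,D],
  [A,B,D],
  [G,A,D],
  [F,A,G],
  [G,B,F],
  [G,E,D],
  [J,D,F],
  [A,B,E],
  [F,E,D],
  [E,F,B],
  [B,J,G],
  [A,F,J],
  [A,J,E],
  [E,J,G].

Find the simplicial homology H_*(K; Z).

H_0 = Z,  H_1 = Z^2,  H_2 = Z.

Take the total order A < B < D < E < F < G < J on the vertex set. Then K (dimension 2) consists of the simplices:

  0-simplices (7): A, B, D, E, F, G, J
  1-simplices (21): AB, AD, AE, AF, AG, AJ, BD, BE, BF, BG, BJ, DE, DF, DG, DJ, EF, EG, EJ, FG, FJ, GJ
  2-simplices (14): ABD, ABE, ADG, AEJ, AFG, AFJ, BDJ, BEF, BFG, BGJ, DEF, DEG, DFJ, EGJ

giving chain groups C_0 ≅ Z^7, C_1 ≅ Z^21, C_2 ≅ Z^14.

∂_1: C_1 → C_0 maps an edge to its endpoints' difference, ∂[p,q] = q − p.
As a 7×21 matrix over Z this has rank 6, with invariant factors (1,1,1,1,1,1).

∂_2: C_2 → C_1 sends each 2-simplex [p,q,r] to [q,r] − [p,r] + [p,q]. For instance
  ∂DEG = EG − DG + DE,
  ∂AFG = FG − AG + AF.
The resulting 21×14 matrix has rank 13, and its Smith normal form has invariant factors (1,1,1,1,1,1,1,1,1,1,1,1,1).

From H_k ≅ ker(∂_k) / im(∂_{k+1}) we obtain:

  H_0: rank C_0 − rank ∂_1 = 7 − 6 = 1, and the invariant factors of ∂_1 are all 1, so H_0 ≅ Z.
  H_1: rank ker ∂_1 − rank ∂_2 = (21 − 6) − 13 = 2, and the invariant factors of ∂_2 are all 1, so H_1 ≅ Z^2.
  H_2: rank ker ∂_2 − rank ∂_3 = (14 − 13) − 0 = 1, and there is no ∂_3, so H_2 ≅ Z.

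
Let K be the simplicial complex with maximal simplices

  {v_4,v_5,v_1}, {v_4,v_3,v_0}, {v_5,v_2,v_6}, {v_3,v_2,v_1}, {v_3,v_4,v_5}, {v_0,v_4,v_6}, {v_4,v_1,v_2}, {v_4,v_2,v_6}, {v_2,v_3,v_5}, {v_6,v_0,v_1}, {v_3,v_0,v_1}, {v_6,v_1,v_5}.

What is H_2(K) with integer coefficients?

H_2 ≅ 0.

We work with the vertex ordering v_0 < v_1 < v_2 < v_3 < v_4 < v_5 < v_6. The simplices of K, each written with vertices in increasing order, are:

  0-simplices (7): [v_0], [v_1], [v_2], [v_3], [v_4], [v_5], [v_6]
  1-simplices (18): (18 of them)
  2-simplices (12): (12 of them)

Hence C_0 ≅ Z^7, C_1 ≅ Z^18, C_2 ≅ Z^12.

The boundary map ∂_1: C_1 → C_0 sends each edge [p,q] (with p < q) to q − p.
This gives a 7×18 integer matrix of rank 6; reducing to Smith normal form yields diagonal entries (1,1,1,1,1,1).

∂_2: C_2 → C_1 maps a triangle to the signed sum of its edges. For instance
  ∂[v_0,v_4,v_6] = [v_4,v_6] − [v_0,v_6] + [v_0,v_4],
  ∂[v_0,v_1,v_6] = [v_1,v_6] − [v_0,v_6] + [v_0,v_1].
The resulting 18×12 matrix has rank 12, and its Smith normal form has invariant factors (1,1,1,1,1,1,1,1,1,1,1,2).

From H_k ≅ ker(∂_k) / im(∂_{k+1}) we obtain:

  H_2: rank ker ∂_2 − rank ∂_3 = (12 − 12) − 0 = 0, and there is no ∂_3, so H_2 = 0.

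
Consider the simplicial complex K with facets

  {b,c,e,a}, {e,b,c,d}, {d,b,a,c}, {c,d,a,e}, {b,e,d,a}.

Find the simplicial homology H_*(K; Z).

Take the total order a < b < c < d < e on the vertex set. Then K (dimension 3) consists of the simplices:

  0-simplices (5): a, b, c, d, e
  1-simplices (10): ab, ac, ad, ae, bc, bd, be, cd, ce, de
  2-simplices (10): abc, abd, abe, acd, ace, ade, bcd, bce, bde, cde
  3-simplices (5): abcd, abce, abde, acde, bcde

giving chain groups C_0 ≅ Z^5, C_1 ≅ Z^10, C_2 ≅ Z^10, C_3 ≅ Z^5.

The boundary map ∂_1: C_1 → C_0 sends each edge [p,q] (with p < q) to q − p. For instance
  ∂be = e − b.
This gives a 5×10 integer matrix of rank 4; reducing to Smith normal form yields diagonal entries (1,1,1,1).

The boundary map ∂_2: C_2 → C_1 acts by ∂[p,q,r] = [q,r] − [p,r] + [p,q]. For instance
  ∂abd = bd − ad + ab,
  ∂ade = de − ae + ad.
The resulting 10×10 matrix has rank 6, and its Smith normal form has invariant factors (1,1,1,1,1,1).

∂_3: C_3 → C_2 sends each 3-simplex σ to the alternating sum Σ_i (−1)^i (σ with its i-th vertex removed). For instance
  ∂acde = cde − ade + ace − acd,
  ∂abde = bde − ade + abe − abd.
The resulting 10×5 matrix has rank 4, and its Smith normal form has invariant factors (1,1,1,1).

From H_k ≅ ker(∂_k) / im(∂_{k+1}) we obtain:

  H_0: rank C_0 − rank ∂_1 = 5 − 4 = 1, and the invariant factors of ∂_1 are all 1, so H_0 = Z.
  H_1: rank ker ∂_1 − rank ∂_2 = (10 − 4) − 6 = 0, and the invariant factors of ∂_2 are all 1, so H_1 = 0.
  H_2: rank ker ∂_2 − rank ∂_3 = (10 − 6) − 4 = 0, and the invariant factors of ∂_3 are all 1, so H_2 = 0.
  H_3: rank ker ∂_3 − rank ∂_4 = (5 − 4) − 0 = 1, and there is no ∂_4, so H_3 = Z.

(K is a triangulation of the 3-sphere S^3.)

H_0 ≅ Z,  H_1 = 0,  H_2 = 0,  H_3 ≅ Z.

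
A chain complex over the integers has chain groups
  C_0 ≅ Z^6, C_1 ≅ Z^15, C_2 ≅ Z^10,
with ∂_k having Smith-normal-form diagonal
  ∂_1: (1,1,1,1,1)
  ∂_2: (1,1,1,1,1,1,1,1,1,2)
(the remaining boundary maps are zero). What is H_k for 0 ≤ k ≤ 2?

H_0: b_0 = 6 − 0 − 5 = 1; torsion from ∂_1 factors > 1: none. So H_0 ≅ Z.
H_1: b_1 = 15 − 5 − 10 = 0; torsion from ∂_2 factors > 1: [2]. So H_1 ≅ Z/2.
H_2: b_2 = 10 − 10 − 0 = 0; torsion from ∂_3 factors > 1: none. So H_2 ≅ 0.

H_0 ≅ Z,  H_1 ≅ Z/2,  H_2 = 0.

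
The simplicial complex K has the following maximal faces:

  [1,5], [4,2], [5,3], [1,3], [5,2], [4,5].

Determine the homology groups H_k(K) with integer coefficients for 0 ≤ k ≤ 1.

Take the total order 1 < 2 < 3 < 4 < 5 on the vertex set. Then K (dimension 1) consists of the simplices:

  0-simplices (5): [1], [2], [3], [4], [5]
  1-simplices (6): [1,3], [1,5], [2,4], [2,5], [3,5], [4,5]

Hence C_0 ≅ Z^5, C_1 ≅ Z^6.

The boundary map ∂_1: C_1 → C_0 is given by ∂[p,q] = [q] − [p]. For instance
  ∂[2,5] = [5] − [2].
The 5×6 boundary matrix has rank 4 and Smith normal form diag(1,1,1,1).

From H_k ≅ ker(∂_k) / im(∂_{k+1}) we obtain:

  H_0: rank C_0 − rank ∂_1 = 5 − 4 = 1, and the invariant factors of ∂_1 are all 1, so H_0 ≅ Z.
  H_1: rank ker ∂_1 − rank ∂_2 = (6 − 4) − 0 = 2, and there is no ∂_2, so H_1 ≅ Z^2.

H_0 = Z,  H_1 = Z^2.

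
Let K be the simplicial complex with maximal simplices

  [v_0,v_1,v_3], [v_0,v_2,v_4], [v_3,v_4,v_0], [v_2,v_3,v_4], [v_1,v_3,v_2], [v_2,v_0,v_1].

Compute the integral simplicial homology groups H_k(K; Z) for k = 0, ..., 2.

H_0 = Z,  H_1 = 0,  H_2 = Z.

We work with the vertex ordering v_0 < v_1 < v_2 < v_3 < v_4. The simplices of K, each written with vertices in increasing order, are:

  0-simplices (5): [v_0], [v_1], [v_2], [v_3], [v_4]
  1-simplices (9): [v_0,v_1], [v_0,v_2], [v_0,v_3], [v_0,v_4], [v_1,v_2], [v_1,v_3], [v_2,v_3], [v_2,v_4], [v_3,v_4]
  2-simplices (6): [v_0,v_1,v_2], [v_0,v_1,v_3], [v_0,v_2,v_4], [v_0,v_3,v_4], [v_1,v_2,v_3], [v_2,v_3,v_4]

Hence C_0 ≅ Z^5, C_1 ≅ Z^9, C_2 ≅ Z^6.

∂_1: C_1 → C_0 is given by ∂[p,q] = [q] − [p]. For instance
  ∂[v_1,v_2] = [v_2] − [v_1].
The 5×9 boundary matrix has rank 4 and Smith normal form diag(1,1,1,1).

The boundary map ∂_2: C_2 → C_1 acts by ∂[p,q,r] = [q,r] − [p,r] + [p,q]. For instance
  ∂[v_0,v_3,v_4] = [v_3,v_4] − [v_0,v_4] + [v_0,v_3],
  ∂[v_0,v_1,v_3] = [v_1,v_3] − [v_0,v_3] + [v_0,v_1].
This gives a 9×6 integer matrix of rank 5; reducing to Smith normal form yields diagonal entries (1,1,1,1,1).

Now H_k = ker ∂_k / im ∂_{k+1}, so:

  H_0: rank C_0 − rank ∂_1 = 5 − 4 = 1, and the invariant factors of ∂_1 are all 1, so H_0 ≅ Z.
  H_1: rank ker ∂_1 − rank ∂_2 = (9 − 4) − 5 = 0, and the invariant factors of ∂_2 are all 1, so H_1 ≅ 0.
  H_2: rank ker ∂_2 − rank ∂_3 = (6 − 5) − 0 = 1, and there is no ∂_3, so H_2 ≅ Z.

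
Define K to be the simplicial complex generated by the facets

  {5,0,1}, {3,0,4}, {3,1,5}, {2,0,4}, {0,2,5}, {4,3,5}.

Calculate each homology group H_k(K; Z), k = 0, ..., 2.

Order the vertices as 0 < 1 < 2 < 3 < 4 < 5. Listing each simplex with vertices in this order, K has dimension 2 with simplices:

  0-simplices (6): [0], [1], [2], [3], [4], [5]
  1-simplices (12): [0,1], [0,2], [0,3], [0,4], [0,5], [1,3], [1,5], [2,4], [2,5], [3,4], [3,5], [4,5]
  2-simplices (6): [0,1,5], [0,2,4], [0,2,5], [0,3,4], [1,3,5], [3,4,5]

so the chain groups are C_0 ≅ Z^6, C_1 ≅ Z^12, C_2 ≅ Z^6.

∂_1: C_1 → C_0 maps an edge to its endpoints' difference, ∂[p,q] = q − p. For instance
  ∂[0,4] = [4] − [0].
The 6×12 boundary matrix has rank 5 and Smith normal form diag(1,1,1,1,1).

∂_2: C_2 → C_1 acts by ∂[p,q,r] = [q,r] − [p,r] + [p,q]. For instance
  ∂[0,2,5] = [2,5] − [0,5] + [0,2],
  ∂[0,2,4] = [2,4] − [0,4] + [0,2].
The 12×6 boundary matrix has rank 6 and Smith normal form diag(1,1,1,1,1,1).

Reading off H_k = ker ∂_k / im ∂_{k+1}:

  H_0: rank C_0 − rank ∂_1 = 6 − 5 = 1, and the invariant factors of ∂_1 are all 1, so H_0 ≅ Z.
  H_1: rank ker ∂_1 − rank ∂_2 = (12 − 5) − 6 = 1, and the invariant factors of ∂_2 are all 1, so H_1 ≅ Z.
  H_2: rank ker ∂_2 − rank ∂_3 = (6 − 6) − 0 = 0, and there is no ∂_3, so H_2 ≅ 0.

H_0 = Z,  H_1 = Z,  H_2 = 0.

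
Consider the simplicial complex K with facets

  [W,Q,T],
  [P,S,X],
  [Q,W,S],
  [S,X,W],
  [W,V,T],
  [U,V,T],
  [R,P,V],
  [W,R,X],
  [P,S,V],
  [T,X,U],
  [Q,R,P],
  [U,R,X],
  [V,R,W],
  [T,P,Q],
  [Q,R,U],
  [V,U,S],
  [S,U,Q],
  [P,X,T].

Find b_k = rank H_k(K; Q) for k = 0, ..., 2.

b_0 = 1, b_1 = 2, b_2 = 1.

Fix the vertex order P < Q < R < S < T < U < V < W < X and write every simplex with vertices in increasing order. Then dim K = 2 and the simplices of K are:

  0-simplices (9): P, Q, R, S, T, U, V, W, X
  1-simplices (27): PQ, PR, PS, PT, PV, PX, QR, QS, QT, QU, QW, RU, RV, RW, RX, SU, SV, SW, SX, TU, TV, TW, TX, UV, UX, VW, WX
  2-simplices (18): PQR, PQT, PRV, PSV, PSX, PTX, QRU, QSU, QSW, QTW, RUX, RVW, RWX, SUV, SWX, TUV, TUX, TVW

so the chain groups are C_0 ≅ Z^9, C_1 ≅ Z^27, C_2 ≅ Z^18.

Boundary ∂_1: C_1 → C_0 is given by ∂[p,q] = [q] − [p].
This gives a 9×27 integer matrix of rank 8; reducing to Smith normal form yields diagonal entries (1,1,1,1,1,1,1,1).

∂_2: C_2 → C_1 acts by ∂[p,q,r] = [q,r] − [p,r] + [p,q]. For instance
  ∂TUV = UV − TV + TU,
  ∂SWX = WX − SX + SW.
The resulting 27×18 matrix has rank 17, and its Smith normal form has invariant factors (1,1,1,1,1,1,1,1,1,1,1,1,1,1,1,1,1).

Reading off H_k = ker ∂_k / im ∂_{k+1}:

  H_0: rank C_0 − rank ∂_1 = 9 − 8 = 1, and the invariant factors of ∂_1 are all 1, so H_0 = Z.
  H_1: rank ker ∂_1 − rank ∂_2 = (27 − 8) − 17 = 2, and the invariant factors of ∂_2 are all 1, so H_1 = Z^2.
  H_2: rank ker ∂_2 − rank ∂_3 = (18 − 17) − 0 = 1, and there is no ∂_3, so H_2 = Z.

Hence the Betti numbers are b_0 = 1, b_1 = 2, b_2 = 1.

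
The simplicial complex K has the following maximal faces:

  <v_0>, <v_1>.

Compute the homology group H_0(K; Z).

Fix the vertex order v_0 < v_1 and write every simplex with vertices in increasing order. Then dim K = 0 and the simplices of K are:

  0-simplices (2): [v_0], [v_1]

giving chain groups C_0 ≅ Z^2.

Now H_k = ker ∂_k / im ∂_{k+1}, so:

  H_0: rank C_0 − rank ∂_1 = 2 − 0 = 2, and there is no ∂_1, so H_0 = Z^2.

(K is a triangulation of a set of 2 points.)

H_0 ≅ Z^2.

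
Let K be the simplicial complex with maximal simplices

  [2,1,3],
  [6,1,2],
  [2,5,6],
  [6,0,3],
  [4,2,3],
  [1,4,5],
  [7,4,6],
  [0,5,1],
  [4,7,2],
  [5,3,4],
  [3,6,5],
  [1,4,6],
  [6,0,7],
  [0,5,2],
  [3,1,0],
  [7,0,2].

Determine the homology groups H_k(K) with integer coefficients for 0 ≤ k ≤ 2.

H_0 = Z,  H_1 = Z^2,  H_2 = Z.

K has 8 vertices, 24 edges, 16 triangles.
rank ∂_0 = 0, rank ∂_1 = 7 ⇒ b_0 = 8 − 0 − 7 = 1; all invariant factors of ∂_1 are 1 so no torsion. So H_0 ≅ Z.
rank ∂_1 = 7, rank ∂_2 = 15 ⇒ b_1 = 24 − 7 − 15 = 2; all invariant factors of ∂_2 are 1 so no torsion. So H_1 ≅ Z^2.
rank ∂_2 = 15, rank ∂_3 = 0 ⇒ b_2 = 16 − 15 − 0 = 1. So H_2 ≅ Z.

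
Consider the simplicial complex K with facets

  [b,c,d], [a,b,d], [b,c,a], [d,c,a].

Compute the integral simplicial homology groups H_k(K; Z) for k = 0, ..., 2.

Order the vertices as a < b < c < d. Listing each simplex with vertices in this order, K has dimension 2 with simplices:

  0-simplices (4): a, b, c, d
  1-simplices (6): ab, ac, ad, bc, bd, cd
  2-simplices (4): abc, abd, acd, bcd

Hence C_0 ≅ Z^4, C_1 ≅ Z^6, C_2 ≅ Z^4.

Boundary ∂_1: C_1 → C_0 maps an edge to its endpoints' difference, ∂[p,q] = q − p. For instance
  ∂cd = d − c.
This gives a 4×6 integer matrix of rank 3; reducing to Smith normal form yields diagonal entries (1,1,1).

The boundary map ∂_2: C_2 → C_1 maps a triangle to the signed sum of its edges. For instance
  ∂bcd = cd − bd + bc,
  ∂abc = bc − ac + ab.
The 6×4 boundary matrix has rank 3 and Smith normal form diag(1,1,1).

From H_k ≅ ker(∂_k) / im(∂_{k+1}) we obtain:

  H_0: rank C_0 − rank ∂_1 = 4 − 3 = 1, and the invariant factors of ∂_1 are all 1, so H_0 = Z.
  H_1: rank ker ∂_1 − rank ∂_2 = (6 − 3) − 3 = 0, and the invariant factors of ∂_2 are all 1, so H_1 = 0.
  H_2: rank ker ∂_2 − rank ∂_3 = (4 − 3) − 0 = 1, and there is no ∂_3, so H_2 = Z.

As a check, the Euler characteristic is 4 − 6 + 4 = 2, which agrees with 1 − 0 + 1 = 2.

H_0 = Z,  H_1 = 0,  H_2 = Z.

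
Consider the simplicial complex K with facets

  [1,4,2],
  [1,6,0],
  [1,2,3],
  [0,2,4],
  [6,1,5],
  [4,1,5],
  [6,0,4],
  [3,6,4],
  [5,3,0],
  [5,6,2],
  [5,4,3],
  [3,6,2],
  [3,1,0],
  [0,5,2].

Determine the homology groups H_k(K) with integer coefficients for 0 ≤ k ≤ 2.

H_0 = Z,  H_1 = Z^2,  H_2 = Z.

We work with the vertex ordering 0 < 1 < 2 < 3 < 4 < 5 < 6. The simplices of K, each written with vertices in increasing order, are:

  0-simplices (7): [0], [1], [2], [3], [4], [5], [6]
  1-simplices (21): [0,1], [0,2], [0,3], [0,4], [0,5], [0,6], [1,2], [1,3], [1,4], [1,5], [1,6], [2,3], [2,4], [2,5], [2,6], [3,4], [3,5], [3,6], [4,5], [4,6], [5,6]
  2-simplices (14): [0,1,3], [0,1,6], [0,2,4], [0,2,5], [0,3,5], [0,4,6], [1,2,3], [1,2,4], [1,4,5], [1,5,6], [2,3,6], [2,5,6], [3,4,5], [3,4,6]

Hence C_0 ≅ Z^7, C_1 ≅ Z^21, C_2 ≅ Z^14.

Boundary ∂_1: C_1 → C_0 sends each edge [p,q] (with p < q) to q − p. For instance
  ∂[1,5] = [5] − [1].
The resulting 7×21 matrix has rank 6, and its Smith normal form has invariant factors (1,1,1,1,1,1).

Boundary ∂_2: C_2 → C_1 sends each 2-simplex [p,q,r] to [q,r] − [p,r] + [p,q]. For instance
  ∂[0,1,6] = [1,6] − [0,6] + [0,1],
  ∂[0,3,5] = [3,5] − [0,5] + [0,3].
The 21×14 boundary matrix has rank 13 and Smith normal form diag(1,1,1,1,1,1,1,1,1,1,1,1,1).

From H_k ≅ ker(∂_k) / im(∂_{k+1}) we obtain:

  H_0: rank C_0 − rank ∂_1 = 7 − 6 = 1, and the invariant factors of ∂_1 are all 1, so H_0 ≅ Z.
  H_1: rank ker ∂_1 − rank ∂_2 = (21 − 6) − 13 = 2, and the invariant factors of ∂_2 are all 1, so H_1 ≅ Z^2.
  H_2: rank ker ∂_2 − rank ∂_3 = (14 − 13) − 0 = 1, and there is no ∂_3, so H_2 ≅ Z.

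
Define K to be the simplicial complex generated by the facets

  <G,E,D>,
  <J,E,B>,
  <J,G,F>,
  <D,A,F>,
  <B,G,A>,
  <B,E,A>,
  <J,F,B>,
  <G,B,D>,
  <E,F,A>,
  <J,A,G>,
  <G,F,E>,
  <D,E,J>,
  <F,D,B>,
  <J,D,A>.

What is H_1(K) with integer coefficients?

Order the vertices as A < B < D < E < F < G < J. Listing each simplex with vertices in this order, K has dimension 2 with simplices:

  0-simplices (7): A, B, D, E, F, G, J
  1-simplices (21): AB, AD, AE, AF, AG, AJ, BD, BE, BF, BG, BJ, DE, DF, DG, DJ, EF, EG, EJ, FG, FJ, GJ
  2-simplices (14): ABE, ABG, ADF, ADJ, AEF, AGJ, BDF, BDG, BEJ, BFJ, DEG, DEJ, EFG, FGJ

Hence C_0 ≅ Z^7, C_1 ≅ Z^21, C_2 ≅ Z^14.

Boundary ∂_1: C_1 → C_0 sends each edge [p,q] (with p < q) to q − p. For instance
  ∂AD = D − A.
The resulting 7×21 matrix has rank 6, and its Smith normal form has invariant factors (1,1,1,1,1,1).

∂_2: C_2 → C_1 acts by ∂[p,q,r] = [q,r] − [p,r] + [p,q]. For instance
  ∂BDF = DF − BF + BD,
  ∂DEG = EG − DG + DE.
This gives a 21×14 integer matrix of rank 13; reducing to Smith normal form yields diagonal entries (1,1,1,1,1,1,1,1,1,1,1,1,1).

Computing H_k = (kernel of ∂_k) / (image of ∂_{k+1}):

  H_1: rank ker ∂_1 − rank ∂_2 = (21 − 6) − 13 = 2, and the invariant factors of ∂_2 are all 1, so H_1 = Z^2.

H_1 ≅ Z^2.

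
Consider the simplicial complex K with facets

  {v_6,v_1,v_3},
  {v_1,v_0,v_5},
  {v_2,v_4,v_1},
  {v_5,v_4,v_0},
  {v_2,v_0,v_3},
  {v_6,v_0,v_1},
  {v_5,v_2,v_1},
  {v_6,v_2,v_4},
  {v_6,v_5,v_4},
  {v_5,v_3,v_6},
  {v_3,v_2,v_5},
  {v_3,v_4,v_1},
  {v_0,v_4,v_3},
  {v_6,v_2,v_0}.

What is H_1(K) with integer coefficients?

H_1 = Z^2.

We work with the vertex ordering v_0 < v_1 < v_2 < v_3 < v_4 < v_5 < v_6. The simplices of K, each written with vertices in increasing order, are:

  0-simplices (7): [v_0], [v_1], [v_2], [v_3], [v_4], [v_5], [v_6]
  1-simplices (21): (21 of them)
  2-simplices (14): (14 of them)

Hence C_0 ≅ Z^7, C_1 ≅ Z^21, C_2 ≅ Z^14.

Boundary ∂_1: C_1 → C_0 is given by ∂[p,q] = [q] − [p]. For instance
  ∂[v_2,v_6] = [v_6] − [v_2].
This gives a 7×21 integer matrix of rank 6; reducing to Smith normal form yields diagonal entries (1,1,1,1,1,1).

Boundary ∂_2: C_2 → C_1 acts by ∂[p,q,r] = [q,r] − [p,r] + [p,q]. For instance
  ∂[v_0,v_1,v_5] = [v_1,v_5] − [v_0,v_5] + [v_0,v_1],
  ∂[v_0,v_2,v_6] = [v_2,v_6] − [v_0,v_6] + [v_0,v_2].
The resulting 21×14 matrix has rank 13, and its Smith normal form has invariant factors (1,1,1,1,1,1,1,1,1,1,1,1,1).

Reading off H_k = ker ∂_k / im ∂_{k+1}:

  H_1: rank ker ∂_1 − rank ∂_2 = (21 − 6) − 13 = 2, and the invariant factors of ∂_2 are all 1, so H_1 = Z^2.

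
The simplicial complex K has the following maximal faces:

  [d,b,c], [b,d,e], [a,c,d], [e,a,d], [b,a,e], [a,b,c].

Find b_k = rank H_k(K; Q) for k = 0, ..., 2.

b_0 = 1, b_1 = 0, b_2 = 1.

Fix the vertex order a < b < c < d < e and write every simplex with vertices in increasing order. Then dim K = 2 and the simplices of K are:

  0-simplices (5): a, b, c, d, e
  1-simplices (9): ab, ac, ad, ae, bc, bd, be, cd, de
  2-simplices (6): abc, abe, acd, ade, bcd, bde

so the chain groups are C_0 ≅ Z^5, C_1 ≅ Z^9, C_2 ≅ Z^6.

Boundary ∂_1: C_1 → C_0 sends each edge [p,q] (with p < q) to q − p. For instance
  ∂be = e − b.
As a 5×9 matrix over Z this has rank 4, with invariant factors (1,1,1,1).

Boundary ∂_2: C_2 → C_1 acts by ∂[p,q,r] = [q,r] − [p,r] + [p,q]. For instance
  ∂bcd = cd − bd + bc,
  ∂ade = de − ae + ad.
The 9×6 boundary matrix has rank 5 and Smith normal form diag(1,1,1,1,1).

Computing H_k = (kernel of ∂_k) / (image of ∂_{k+1}):

  H_0: rank C_0 − rank ∂_1 = 5 − 4 = 1, and the invariant factors of ∂_1 are all 1, so H_0 ≅ Z.
  H_1: rank ker ∂_1 − rank ∂_2 = (9 − 4) − 5 = 0, and the invariant factors of ∂_2 are all 1, so H_1 ≅ 0.
  H_2: rank ker ∂_2 − rank ∂_3 = (6 − 5) − 0 = 1, and there is no ∂_3, so H_2 ≅ Z.

As a check, the Euler characteristic is 5 − 9 + 6 = 2, which agrees with 1 − 0 + 1 = 2.

Hence the Betti numbers are b_0 = 1, b_1 = 0, b_2 = 1.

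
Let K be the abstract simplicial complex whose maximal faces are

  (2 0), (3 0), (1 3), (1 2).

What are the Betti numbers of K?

K has 4 vertices, 4 edges.
rank ∂_0 = 0, rank ∂_1 = 3 ⇒ b_0 = 4 − 0 − 3 = 1; all invariant factors of ∂_1 are 1 so no torsion. So H_0 ≅ Z.
rank ∂_1 = 3, rank ∂_2 = 0 ⇒ b_1 = 4 − 3 − 0 = 1. So H_1 ≅ Z.

b_0 = 1, b_1 = 1.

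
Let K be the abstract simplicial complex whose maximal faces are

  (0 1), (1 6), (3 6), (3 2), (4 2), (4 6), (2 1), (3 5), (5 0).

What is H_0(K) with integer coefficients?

Take the total order 0 < 1 < 2 < 3 < 4 < 5 < 6 on the vertex set. Then K (dimension 1) consists of the simplices:

  0-simplices (7): [0], [1], [2], [3], [4], [5], [6]
  1-simplices (9): [0,1], [0,5], [1,2], [1,6], [2,3], [2,4], [3,5], [3,6], [4,6]

Hence C_0 ≅ Z^7, C_1 ≅ Z^9.

∂_1: C_1 → C_0 is given by ∂[p,q] = [q] − [p]. For instance
  ∂[3,5] = [5] − [3].
The resulting 7×9 matrix has rank 6, and its Smith normal form has invariant factors (1,1,1,1,1,1).

Reading off H_k = ker ∂_k / im ∂_{k+1}:

  H_0: rank C_0 − rank ∂_1 = 7 − 6 = 1, and the invariant factors of ∂_1 are all 1, so H_0 ≅ Z.

H_0 ≅ Z.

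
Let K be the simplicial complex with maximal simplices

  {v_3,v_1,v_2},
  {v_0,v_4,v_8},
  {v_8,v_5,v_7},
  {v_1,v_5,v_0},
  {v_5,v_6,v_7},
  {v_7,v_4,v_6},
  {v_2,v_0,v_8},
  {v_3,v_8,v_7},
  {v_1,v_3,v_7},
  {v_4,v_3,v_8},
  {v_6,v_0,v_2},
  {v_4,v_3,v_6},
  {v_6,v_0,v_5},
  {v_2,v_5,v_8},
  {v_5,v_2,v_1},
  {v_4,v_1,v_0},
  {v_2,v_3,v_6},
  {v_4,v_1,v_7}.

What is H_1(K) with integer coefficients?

We work with the vertex ordering v_0 < v_1 < v_2 < v_3 < v_4 < v_5 < v_6 < v_7 < v_8. The simplices of K, each written with vertices in increasing order, are:

  0-simplices (9): [v_0], [v_1], [v_2], [v_3], [v_4], [v_5], [v_6], [v_7], [v_8]
  1-simplices (27): (27 of them)
  2-simplices (18): (18 of them)

giving chain groups C_0 ≅ Z^9, C_1 ≅ Z^27, C_2 ≅ Z^18.

The boundary map ∂_1: C_1 → C_0 maps an edge to its endpoints' difference, ∂[p,q] = q − p.
The resulting 9×27 matrix has rank 8, and its Smith normal form has invariant factors (1,1,1,1,1,1,1,1).

∂_2: C_2 → C_1 maps a triangle to the signed sum of its edges. For instance
  ∂[v_2,v_3,v_6] = [v_3,v_6] − [v_2,v_6] + [v_2,v_3],
  ∂[v_0,v_5,v_6] = [v_5,v_6] − [v_0,v_6] + [v_0,v_5].
The 27×18 boundary matrix has rank 18 and Smith normal form diag(1,1,1,1,1,1,1,1,1,1,1,1,1,1,1,1,1,2).

From H_k ≅ ker(∂_k) / im(∂_{k+1}) we obtain:

  H_1: rank ker ∂_1 − rank ∂_2 = (27 − 8) − 18 = 1, and ∂_2 has invariant factor 2 > 1, so H_1 = Z ⊕ Z/2.

(K is a triangulation of the Klein bottle.)

H_1 ≅ Z ⊕ Z/2.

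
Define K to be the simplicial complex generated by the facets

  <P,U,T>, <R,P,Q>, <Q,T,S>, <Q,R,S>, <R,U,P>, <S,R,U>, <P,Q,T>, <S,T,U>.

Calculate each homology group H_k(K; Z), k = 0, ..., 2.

K has 6 vertices, 12 edges, 8 triangles.
rank ∂_0 = 0, rank ∂_1 = 5 ⇒ b_0 = 6 − 0 − 5 = 1; all invariant factors of ∂_1 are 1 so no torsion. So H_0 ≅ Z.
rank ∂_1 = 5, rank ∂_2 = 7 ⇒ b_1 = 12 − 5 − 7 = 0; all invariant factors of ∂_2 are 1 so no torsion. So H_1 ≅ 0.
rank ∂_2 = 7, rank ∂_3 = 0 ⇒ b_2 = 8 − 7 − 0 = 1. So H_2 ≅ Z.

H_0 ≅ Z,  H_1 = 0,  H_2 ≅ Z.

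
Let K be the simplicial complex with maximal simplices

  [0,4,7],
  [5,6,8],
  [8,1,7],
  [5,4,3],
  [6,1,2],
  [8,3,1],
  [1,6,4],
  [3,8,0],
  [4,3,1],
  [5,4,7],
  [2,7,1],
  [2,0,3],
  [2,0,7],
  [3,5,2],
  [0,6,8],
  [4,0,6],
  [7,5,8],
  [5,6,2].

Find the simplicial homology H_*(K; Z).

H_0 = Z,  H_1 = Z^2,  H_2 = Z.

K has 9 vertices, 27 edges, 18 triangles.
rank ∂_0 = 0, rank ∂_1 = 8 ⇒ b_0 = 9 − 0 − 8 = 1; all invariant factors of ∂_1 are 1 so no torsion. So H_0 ≅ Z.
rank ∂_1 = 8, rank ∂_2 = 17 ⇒ b_1 = 27 − 8 − 17 = 2; all invariant factors of ∂_2 are 1 so no torsion. So H_1 ≅ Z^2.
rank ∂_2 = 17, rank ∂_3 = 0 ⇒ b_2 = 18 − 17 − 0 = 1. So H_2 ≅ Z.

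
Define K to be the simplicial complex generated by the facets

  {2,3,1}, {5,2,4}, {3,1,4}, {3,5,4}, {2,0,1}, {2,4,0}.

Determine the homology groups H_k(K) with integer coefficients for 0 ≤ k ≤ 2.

Fix the vertex order 0 < 1 < 2 < 3 < 4 < 5 and write every simplex with vertices in increasing order. Then dim K = 2 and the simplices of K are:

  0-simplices (6): [0], [1], [2], [3], [4], [5]
  1-simplices (12): [0,1], [0,2], [0,4], [1,2], [1,3], [1,4], [2,3], [2,4], [2,5], [3,4], [3,5], [4,5]
  2-simplices (6): [0,1,2], [0,2,4], [1,2,3], [1,3,4], [2,4,5], [3,4,5]

so the chain groups are C_0 ≅ Z^6, C_1 ≅ Z^12, C_2 ≅ Z^6.

Boundary ∂_1: C_1 → C_0 sends each edge [p,q] (with p < q) to q − p. For instance
  ∂[2,5] = [5] − [2].
As a 6×12 matrix over Z this has rank 5, with invariant factors (1,1,1,1,1).

The boundary map ∂_2: C_2 → C_1 maps a triangle to the signed sum of its edges. For instance
  ∂[3,4,5] = [4,5] − [3,5] + [3,4],
  ∂[0,2,4] = [2,4] − [0,4] + [0,2].
The 12×6 boundary matrix has rank 6 and Smith normal form diag(1,1,1,1,1,1).

Now H_k = ker ∂_k / im ∂_{k+1}, so:

  H_0: rank C_0 − rank ∂_1 = 6 − 5 = 1, and the invariant factors of ∂_1 are all 1, so H_0 = Z.
  H_1: rank ker ∂_1 − rank ∂_2 = (12 − 5) − 6 = 1, and the invariant factors of ∂_2 are all 1, so H_1 = Z.
  H_2: rank ker ∂_2 − rank ∂_3 = (6 − 6) − 0 = 0, and there is no ∂_3, so H_2 = 0.

As a check, the Euler characteristic is 6 − 12 + 6 = 0, which agrees with 1 − 1 + 0 = 0.

H_0 = Z,  H_1 = Z,  H_2 = 0.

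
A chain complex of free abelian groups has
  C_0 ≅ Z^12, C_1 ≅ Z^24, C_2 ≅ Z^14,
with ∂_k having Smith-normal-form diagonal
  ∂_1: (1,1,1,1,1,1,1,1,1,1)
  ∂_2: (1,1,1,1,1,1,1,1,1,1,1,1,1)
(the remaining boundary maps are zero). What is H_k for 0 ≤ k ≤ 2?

H_0: b_0 = 12 − 0 − 10 = 2; torsion from ∂_1 factors > 1: none. So H_0 = Z^2.
H_1: b_1 = 24 − 10 − 13 = 1; torsion from ∂_2 factors > 1: none. So H_1 = Z.
H_2: b_2 = 14 − 13 − 0 = 1; torsion from ∂_3 factors > 1: none. So H_2 = Z.

H_0 = Z^2,  H_1 = Z,  H_2 = Z.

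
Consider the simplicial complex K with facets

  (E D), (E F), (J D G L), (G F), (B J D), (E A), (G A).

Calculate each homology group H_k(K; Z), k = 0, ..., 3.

We work with the vertex ordering A < B < D < E < F < G < J < L. The simplices of K, each written with vertices in increasing order, are:

  0-simplices (8): A, B, D, E, F, G, J, L
  1-simplices (13): AE, AG, BD, BJ, DE, DG, DJ, DL, EF, FG, GJ, GL, JL
  2-simplices (5): BDJ, DGJ, DGL, DJL, GJL
  3-simplices (1): DGJL

Hence C_0 ≅ Z^8, C_1 ≅ Z^13, C_2 ≅ Z^5, C_3 ≅ Z^1.

∂_1: C_1 → C_0 sends each edge [p,q] (with p < q) to q − p.
This gives a 8×13 integer matrix of rank 7; reducing to Smith normal form yields diagonal entries (1,1,1,1,1,1,1).

The boundary map ∂_2: C_2 → C_1 maps a triangle to the signed sum of its edges. For instance
  ∂GJL = JL − GL + GJ,
  ∂DJL = JL − DL + DJ.
This gives a 13×5 integer matrix of rank 4; reducing to Smith normal form yields diagonal entries (1,1,1,1).

∂_3: C_3 → C_2 sends each 3-simplex σ to the alternating sum Σ_i (−1)^i (σ with its i-th vertex removed). For instance
  ∂DGJL = GJL − DJL + DGL − DGJ.
The resulting 5×1 matrix has rank 1, and its Smith normal form has invariant factors (1).

Computing H_k = (kernel of ∂_k) / (image of ∂_{k+1}):

  H_0: rank C_0 − rank ∂_1 = 8 − 7 = 1, and the invariant factors of ∂_1 are all 1, so H_0 ≅ Z.
  H_1: rank ker ∂_1 − rank ∂_2 = (13 − 7) − 4 = 2, and the invariant factors of ∂_2 are all 1, so H_1 ≅ Z^2.
  H_2: rank ker ∂_2 − rank ∂_3 = (5 − 4) − 1 = 0, and the invariant factors of ∂_3 are all 1, so H_2 ≅ 0.
  H_3: rank ker ∂_3 − rank ∂_4 = (1 − 1) − 0 = 0, and there is no ∂_4, so H_3 ≅ 0.

As a check, the Euler characteristic is 8 − 13 + 5 − 1 = -1, which agrees with 1 − 2 + 0 − 0 = -1.

H_0 = Z,  H_1 = Z^2,  H_2 = 0,  H_3 = 0.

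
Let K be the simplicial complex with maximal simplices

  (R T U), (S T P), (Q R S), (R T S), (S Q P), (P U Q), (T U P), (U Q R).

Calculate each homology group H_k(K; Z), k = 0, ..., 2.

H_0 = Z,  H_1 = 0,  H_2 = Z.

Take the total order P < Q < R < S < T < U on the vertex set. Then K (dimension 2) consists of the simplices:

  0-simplices (6): P, Q, R, S, T, U
  1-simplices (12): PQ, PS, PT, PU, QR, QS, QU, RS, RT, RU, ST, TU
  2-simplices (8): PQS, PQU, PST, PTU, QRS, QRU, RST, RTU

so the chain groups are C_0 ≅ Z^6, C_1 ≅ Z^12, C_2 ≅ Z^8.

Boundary ∂_1: C_1 → C_0 is given by ∂[p,q] = [q] − [p]. For instance
  ∂QS = S − Q.
The resulting 6×12 matrix has rank 5, and its Smith normal form has invariant factors (1,1,1,1,1).

∂_2: C_2 → C_1 maps a triangle to the signed sum of its edges. For instance
  ∂RST = ST − RT + RS,
  ∂RTU = TU − RU + RT.
This gives a 12×8 integer matrix of rank 7; reducing to Smith normal form yields diagonal entries (1,1,1,1,1,1,1).

Computing H_k = (kernel of ∂_k) / (image of ∂_{k+1}):

  H_0: rank C_0 − rank ∂_1 = 6 − 5 = 1, and the invariant factors of ∂_1 are all 1, so H_0 = Z.
  H_1: rank ker ∂_1 − rank ∂_2 = (12 − 5) − 7 = 0, and the invariant factors of ∂_2 are all 1, so H_1 = 0.
  H_2: rank ker ∂_2 − rank ∂_3 = (8 − 7) − 0 = 1, and there is no ∂_3, so H_2 = Z.

(K is a triangulation of the 2-sphere S^2.)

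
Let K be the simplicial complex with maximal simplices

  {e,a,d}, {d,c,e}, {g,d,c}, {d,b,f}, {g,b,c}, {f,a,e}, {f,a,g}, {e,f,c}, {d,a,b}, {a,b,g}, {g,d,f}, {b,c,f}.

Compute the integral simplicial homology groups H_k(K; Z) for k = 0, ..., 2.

Order the vertices as a < b < c < d < e < f < g. Listing each simplex with vertices in this order, K has dimension 2 with simplices:

  0-simplices (7): a, b, c, d, e, f, g
  1-simplices (18): ab, ad, ae, af, ag, bc, bd, bf, bg, cd, ce, cf, cg, de, df, dg, ef, fg
  2-simplices (12): abd, abg, ade, aef, afg, bcf, bcg, bdf, cde, cdg, cef, dfg

giving chain groups C_0 ≅ Z^7, C_1 ≅ Z^18, C_2 ≅ Z^12.

∂_1: C_1 → C_0 sends each edge [p,q] (with p < q) to q − p.
The 7×18 boundary matrix has rank 6 and Smith normal form diag(1,1,1,1,1,1).

∂_2: C_2 → C_1 acts by ∂[p,q,r] = [q,r] − [p,r] + [p,q]. For instance
  ∂cde = de − ce + cd,
  ∂cef = ef − cf + ce.
This gives a 18×12 integer matrix of rank 12; reducing to Smith normal form yields diagonal entries (1,1,1,1,1,1,1,1,1,1,1,2).

Reading off H_k = ker ∂_k / im ∂_{k+1}:

  H_0: rank C_0 − rank ∂_1 = 7 − 6 = 1, and the invariant factors of ∂_1 are all 1, so H_0 = Z.
  H_1: rank ker ∂_1 − rank ∂_2 = (18 − 6) − 12 = 0, and ∂_2 has invariant factor 2 > 1, so H_1 = Z/2.
  H_2: rank ker ∂_2 − rank ∂_3 = (12 − 12) − 0 = 0, and there is no ∂_3, so H_2 = 0.

As a check, the Euler characteristic is 7 − 18 + 12 = 1, which agrees with 1 − 0 + 0 = 1.

H_0 = Z,  H_1 = Z/2,  H_2 = 0.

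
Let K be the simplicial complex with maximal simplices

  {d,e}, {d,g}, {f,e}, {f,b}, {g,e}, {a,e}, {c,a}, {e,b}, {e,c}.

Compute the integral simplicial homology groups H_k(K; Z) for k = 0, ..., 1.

Order the vertices as a < b < c < d < e < f < g. Listing each simplex with vertices in this order, K has dimension 1 with simplices:

  0-simplices (7): a, b, c, d, e, f, g
  1-simplices (9): ac, ae, be, bf, ce, de, dg, ef, eg

Hence C_0 ≅ Z^7, C_1 ≅ Z^9.

∂_1: C_1 → C_0 is given by ∂[p,q] = [q] − [p]. For instance
  ∂ef = f − e.
The 7×9 boundary matrix has rank 6 and Smith normal form diag(1,1,1,1,1,1).

Reading off H_k = ker ∂_k / im ∂_{k+1}:

  H_0: rank C_0 − rank ∂_1 = 7 − 6 = 1, and the invariant factors of ∂_1 are all 1, so H_0 ≅ Z.
  H_1: rank ker ∂_1 − rank ∂_2 = (9 − 6) − 0 = 3, and there is no ∂_2, so H_1 ≅ Z^3.

As a check, the Euler characteristic is 7 − 9 = -2, which agrees with 1 − 3 = -2.

H_0 = Z,  H_1 = Z^3.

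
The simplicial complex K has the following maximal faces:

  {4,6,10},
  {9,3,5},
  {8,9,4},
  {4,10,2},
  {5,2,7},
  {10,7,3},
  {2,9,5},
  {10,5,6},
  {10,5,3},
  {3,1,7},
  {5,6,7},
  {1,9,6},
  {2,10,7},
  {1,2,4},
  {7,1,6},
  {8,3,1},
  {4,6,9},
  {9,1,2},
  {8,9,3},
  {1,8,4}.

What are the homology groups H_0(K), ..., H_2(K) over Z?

Fix the vertex order 1 < 2 < 3 < 4 < 5 < 6 < 7 < 8 < 9 < 10 and write every simplex with vertices in increasing order. Then dim K = 2 and the simplices of K are:

  0-simplices (10): [1], [2], [3], [4], [5], [6], [7], [8], [9], [10]
  1-simplices (30): (30 of them)
  2-simplices (20): (20 of them)

Hence C_0 ≅ Z^10, C_1 ≅ Z^30, C_2 ≅ Z^20.

∂_1: C_1 → C_0 is given by ∂[p,q] = [q] − [p]. For instance
  ∂[1,4] = [4] − [1].
The 10×30 boundary matrix has rank 9 and Smith normal form diag(1,1,1,1,1,1,1,1,1).

The boundary map ∂_2: C_2 → C_1 maps a triangle to the signed sum of its edges. For instance
  ∂[1,4,8] = [4,8] − [1,8] + [1,4],
  ∂[4,6,9] = [6,9] − [4,9] + [4,6].
The resulting 30×20 matrix has rank 20, and its Smith normal form has invariant factors (1,1,1,1,1,1,1,1,1,1,1,1,1,1,1,1,1,1,1,2).

Reading off H_k = ker ∂_k / im ∂_{k+1}:

  H_0: rank C_0 − rank ∂_1 = 10 − 9 = 1, and the invariant factors of ∂_1 are all 1, so H_0 ≅ Z.
  H_1: rank ker ∂_1 − rank ∂_2 = (30 − 9) − 20 = 1, and ∂_2 has invariant factor 2 > 1, so H_1 ≅ Z ⊕ Z/2.
  H_2: rank ker ∂_2 − rank ∂_3 = (20 − 20) − 0 = 0, and there is no ∂_3, so H_2 ≅ 0.

As a check, the Euler characteristic is 10 − 30 + 20 = 0, which agrees with 1 − 1 + 0 = 0.

H_0 = Z,  H_1 = Z ⊕ Z/2,  H_2 = 0.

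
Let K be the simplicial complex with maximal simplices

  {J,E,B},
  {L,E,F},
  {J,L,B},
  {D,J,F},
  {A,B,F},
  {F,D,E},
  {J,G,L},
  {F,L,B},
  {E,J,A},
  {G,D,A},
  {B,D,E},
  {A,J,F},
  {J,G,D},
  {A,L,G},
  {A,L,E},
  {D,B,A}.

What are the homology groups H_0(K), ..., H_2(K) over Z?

Take the total order A < B < D < E < F < G < J < L on the vertex set. Then K (dimension 2) consists of the simplices:

  0-simplices (8): A, B, D, E, F, G, J, L
  1-simplices (24): AB, AD, AE, AF, AG, AJ, AL, BD, BE, BF, BJ, BL, DE, DF, DG, DJ, EF, EJ, EL, FJ, FL, GJ, GL, JL
  2-simplices (16): ABD, ABF, ADG, AEJ, AEL, AFJ, AGL, BDE, BEJ, BFL, BJL, DEF, DFJ, DGJ, EFL, GJL

so the chain groups are C_0 ≅ Z^8, C_1 ≅ Z^24, C_2 ≅ Z^16.

The boundary map ∂_1: C_1 → C_0 is given by ∂[p,q] = [q] − [p].
This gives a 8×24 integer matrix of rank 7; reducing to Smith normal form yields diagonal entries (1,1,1,1,1,1,1).

∂_2: C_2 → C_1 maps a triangle to the signed sum of its edges. For instance
  ∂EFL = FL − EL + EF,
  ∂BEJ = EJ − BJ + BE.
As a 24×16 matrix over Z this has rank 15, with invariant factors (1,1,1,1,1,1,1,1,1,1,1,1,1,1,1).

From H_k ≅ ker(∂_k) / im(∂_{k+1}) we obtain:

  H_0: rank C_0 − rank ∂_1 = 8 − 7 = 1, and the invariant factors of ∂_1 are all 1, so H_0 ≅ Z.
  H_1: rank ker ∂_1 − rank ∂_2 = (24 − 7) − 15 = 2, and the invariant factors of ∂_2 are all 1, so H_1 ≅ Z^2.
  H_2: rank ker ∂_2 − rank ∂_3 = (16 − 15) − 0 = 1, and there is no ∂_3, so H_2 ≅ Z.

H_0 ≅ Z,  H_1 ≅ Z^2,  H_2 ≅ Z.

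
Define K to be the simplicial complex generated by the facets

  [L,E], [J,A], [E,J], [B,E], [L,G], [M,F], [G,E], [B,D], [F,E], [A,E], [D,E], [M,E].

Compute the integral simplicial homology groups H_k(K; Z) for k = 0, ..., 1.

H_0 = Z,  H_1 = Z^4.

Order the vertices as A < B < D < E < F < G < J < L < M. Listing each simplex with vertices in this order, K has dimension 1 with simplices:

  0-simplices (9): A, B, D, E, F, G, J, L, M
  1-simplices (12): AE, AJ, BD, BE, DE, EF, EG, EJ, EL, EM, FM, GL

Hence C_0 ≅ Z^9, C_1 ≅ Z^12.

Boundary ∂_1: C_1 → C_0 maps an edge to its endpoints' difference, ∂[p,q] = q − p. For instance
  ∂EL = L − E.
As a 9×12 matrix over Z this has rank 8, with invariant factors (1,1,1,1,1,1,1,1).

Computing H_k = (kernel of ∂_k) / (image of ∂_{k+1}):

  H_0: rank C_0 − rank ∂_1 = 9 − 8 = 1, and the invariant factors of ∂_1 are all 1, so H_0 = Z.
  H_1: rank ker ∂_1 − rank ∂_2 = (12 − 8) − 0 = 4, and there is no ∂_2, so H_1 = Z^4.

As a check, the Euler characteristic is 9 − 12 = -3, which agrees with 1 − 4 = -3.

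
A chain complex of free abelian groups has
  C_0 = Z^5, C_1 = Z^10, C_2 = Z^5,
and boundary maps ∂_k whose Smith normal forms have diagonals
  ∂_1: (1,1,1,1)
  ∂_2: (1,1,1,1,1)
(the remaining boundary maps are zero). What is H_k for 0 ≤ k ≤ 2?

H_0: b_0 = 5 − 0 − 4 = 1; torsion from ∂_1 factors > 1: none. So H_0 = Z.
H_1: b_1 = 10 − 4 − 5 = 1; torsion from ∂_2 factors > 1: none. So H_1 = Z.
H_2: b_2 = 5 − 5 − 0 = 0; torsion from ∂_3 factors > 1: none. So H_2 = 0.

H_0 = Z,  H_1 = Z,  H_2 = 0.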